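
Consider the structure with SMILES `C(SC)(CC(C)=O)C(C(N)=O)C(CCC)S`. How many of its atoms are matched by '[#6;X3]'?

Check the 16 heavy atoms by environment: 9× C (X4) → no; 2× S (X2) → no; 2× C (X3) → match; 2× O (X1) → no; 1× N (X3) → no.
That gives 2 matching atoms.

2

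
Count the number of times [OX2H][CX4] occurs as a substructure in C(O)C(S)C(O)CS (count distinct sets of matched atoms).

2

[OX2H][CX4] is the SMARTS for an aliphatic alcohol: a hydroxyl oxygen bound to an sp3 (X4) carbon.
The molecule carries 2 separate instances of a hydroxyl group (-OH) meeting every constraint; each maps to a distinct set of atoms, giving 2 matches.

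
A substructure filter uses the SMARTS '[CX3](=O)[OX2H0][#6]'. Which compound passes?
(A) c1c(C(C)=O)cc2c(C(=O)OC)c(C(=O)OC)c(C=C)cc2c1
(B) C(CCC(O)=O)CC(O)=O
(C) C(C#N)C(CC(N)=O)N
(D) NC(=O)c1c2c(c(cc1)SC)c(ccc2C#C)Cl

A

[CX3](=O)[OX2H0][#6] describes a carbonyl carbon bonded to an oxygen that is itself bonded to carbon (no H on that O) (an ester).
(A) contains a methyl-ester group (-C(=O)OCH3), which satisfies every atom and bond constraint.
(B) has a carboxylic acid group (-C(=O)OH) but the singly-bonded O carries H (OX2H1, not H0).
(C) has a primary amide (-C(=O)NH2) but the carbonyl is bonded to N, not to an O-C linkage.
(D) has a primary amide (-C(=O)NH2) but the carbonyl is bonded to N, not to an O-C linkage.
So the answer is (A).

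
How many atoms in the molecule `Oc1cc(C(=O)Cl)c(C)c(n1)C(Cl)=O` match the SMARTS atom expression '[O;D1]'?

3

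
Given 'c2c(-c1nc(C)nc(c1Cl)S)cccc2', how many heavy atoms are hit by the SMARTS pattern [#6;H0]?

The query [#6;H0] means: any carbon with no attached hydrogen.
Check the 15 heavy atoms by environment: 2× n (aromatic, H0) → no; 5× c (aromatic, H0) → match; 1× Cl (H0) → no; 5× c (aromatic, H1) → no; 1× C (H3) → no; 1× S (H1) → no.
That gives 5 matching atoms.

5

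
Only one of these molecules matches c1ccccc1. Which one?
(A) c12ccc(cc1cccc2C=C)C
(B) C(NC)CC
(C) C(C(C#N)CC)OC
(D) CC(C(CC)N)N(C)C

A

c1ccccc1 describes six aromatic carbons in a ring (a benzene ring).
(A) contains the required atom environment, so the pattern matches.
(B) has a methyl group (-CH3) but no six-membered all-carbon aromatic ring is present.
(C) has a methyl group (-CH3) but no six-membered all-carbon aromatic ring is present.
(D) has a methyl group (-CH3) but no six-membered all-carbon aromatic ring is present.
So the answer is (A).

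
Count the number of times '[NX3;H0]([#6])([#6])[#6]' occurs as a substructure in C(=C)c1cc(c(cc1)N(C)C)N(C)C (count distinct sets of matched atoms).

2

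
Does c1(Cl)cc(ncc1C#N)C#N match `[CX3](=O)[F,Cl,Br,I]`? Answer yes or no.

The pattern [CX3](=O)[F,Cl,Br,I] describes a carbonyl carbon bonded to a halogen — an acyl halide.
The closest candidate here is a chloro substituent, but the Cl is not on a carbonyl carbon. No other fragment satisfies the full query, so there is no match.

No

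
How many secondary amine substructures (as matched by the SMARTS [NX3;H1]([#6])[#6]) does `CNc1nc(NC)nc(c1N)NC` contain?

3

[NX3;H1]([#6])[#6] is the SMARTS for a secondary amine: a trivalent nitrogen with one H, bonded to two carbons.
The molecule carries 3 separate instances of an N-methylamino group (-NHCH3) meeting every constraint; each maps to a distinct set of atoms, giving 3 matches.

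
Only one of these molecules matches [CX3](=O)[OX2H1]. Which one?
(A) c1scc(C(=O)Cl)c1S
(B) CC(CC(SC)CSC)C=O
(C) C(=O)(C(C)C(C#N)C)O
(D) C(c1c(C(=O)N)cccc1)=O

C

[CX3](=O)[OX2H1] describes an sp2 carbon double-bonded to O and single-bonded to an -OH oxygen (a carboxylic acid).
(A) has an acyl chloride (-C(=O)Cl) but the carbonyl is bonded to Cl, not to an -OH oxygen.
(B) has an aldehyde (-CHO) but there is no singly-bonded oxygen on the carbonyl carbon.
(C) contains a carboxylic acid group (-C(=O)OH), which satisfies every atom and bond constraint.
(D) has an aldehyde (-CHO) but there is no singly-bonded oxygen on the carbonyl carbon.
So the answer is (C).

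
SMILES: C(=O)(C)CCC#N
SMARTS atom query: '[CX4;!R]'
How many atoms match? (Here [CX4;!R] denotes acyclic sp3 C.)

The query [CX4;!R] means: aliphatic carbon with four total connections, not in a ring.
Check the 7 heavy atoms by environment: 3× C (X4, acyclic) → match; 1× C (X2, acyclic) → no; 1× N (X1, acyclic) → no; 1× C (X3, acyclic) → no; 1× O (X1, acyclic) → no.
That gives 3 matching atoms.

3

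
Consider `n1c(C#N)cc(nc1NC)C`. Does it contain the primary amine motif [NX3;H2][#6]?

No

The pattern [NX3;H2][#6] describes a trivalent nitrogen with two H attached to carbon — a primary amine.
The closest candidate here is an N-methylamino group (-NHCH3), but the nitrogen bears two carbons and only one H (H1), not H2. No other fragment satisfies the full query, so there is no match.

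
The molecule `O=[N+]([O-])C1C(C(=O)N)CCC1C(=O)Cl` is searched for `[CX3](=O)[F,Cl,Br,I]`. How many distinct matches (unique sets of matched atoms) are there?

[CX3](=O)[F,Cl,Br,I] is the SMARTS for an acyl halide: a carbonyl carbon bonded to a halogen.
Exactly one fragment in the molecule meets all constraints, giving 1 match.

1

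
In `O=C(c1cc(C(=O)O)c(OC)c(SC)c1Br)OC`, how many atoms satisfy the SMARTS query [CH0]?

2

Check the 18 heavy atoms by environment: 5× c (aromatic, H0) → no; 1× c (aromatic, H1) → no; 2× C (H0) → match; 4× O (H0) → no; 3× C (H3) → no; 1× S (H0) → no; 1× O (H1) → no; 1× Br (H0) → no.
That gives 2 matching atoms.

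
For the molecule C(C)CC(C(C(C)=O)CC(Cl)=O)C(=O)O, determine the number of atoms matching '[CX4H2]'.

3

The query [CX4H2] means: sp3 carbon (X4) with exactly two hydrogens.
Check the 15 heavy atoms by environment: 3× C (H2, X4) → match; 2× C (H1, X4) → no; 2× C (H3, X4) → no; 3× C (H0, X3) → no; 3× O (H0, X1) → no; 1× Cl (H0, X1) → no; 1× O (H1, X2) → no.
That gives 3 matching atoms.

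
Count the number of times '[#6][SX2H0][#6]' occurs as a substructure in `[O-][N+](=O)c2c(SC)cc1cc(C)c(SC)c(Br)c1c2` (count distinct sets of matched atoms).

[#6][SX2H0][#6] is the SMARTS for a thioether: an aliphatic sulfur bridging two carbons with no H on the sulfur.
The molecule carries 2 separate instances of a methylthio ether (-SCH3) meeting every constraint; each maps to a distinct set of atoms, giving 2 matches.

2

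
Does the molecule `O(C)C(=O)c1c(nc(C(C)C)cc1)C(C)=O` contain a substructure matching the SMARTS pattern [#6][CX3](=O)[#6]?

Yes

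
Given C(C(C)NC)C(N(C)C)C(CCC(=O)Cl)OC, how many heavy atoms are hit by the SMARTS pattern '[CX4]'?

11

Check the 17 heavy atoms by environment: 11× C (X4) → match; 1× O (X2) → no; 1× C (X3) → no; 1× O (X1) → no; 1× Cl (X1) → no; 2× N (X3) → no.
That gives 11 matching atoms.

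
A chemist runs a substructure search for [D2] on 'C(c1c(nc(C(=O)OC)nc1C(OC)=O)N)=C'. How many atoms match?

5

The query [D2] means: atom with exactly two heavy-atom neighbours.
Check the 17 heavy atoms by environment: 2× n (aromatic, D2) → match; 4× c (aromatic, D3) → no; 2× C (D3) → no; 2× O (D1) → no; 2× O (D2) → match; 3× C (D1) → no; 1× N (D1) → no; 1× C (D2) → match.
Summing the matching environments: 2 + 2 + 1 = 5 matching atoms.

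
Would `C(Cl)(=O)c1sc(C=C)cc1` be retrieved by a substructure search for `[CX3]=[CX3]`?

Yes

The pattern [CX3]=[CX3] describes a non-aromatic C=C double bond between two sp2 carbons — an alkene.
The molecule carries a vinyl group (-CH=CH2), whose atoms satisfy every constraint of the query, so the pattern matches.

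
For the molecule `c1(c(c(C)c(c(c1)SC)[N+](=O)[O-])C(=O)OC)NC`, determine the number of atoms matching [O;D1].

The query [O;D1] means: aliphatic oxygen bonded to exactly one heavy atom.
Check the 18 heavy atoms by environment: 5× c (aromatic, D3) → no; 1× c (aromatic, D2) → no; 1× N (charge +1, D3) → no; 1× O (charge -1, D1) → match; 2× O (D1) → match; 1× S (D2) → no; 4× C (D1) → no; 1× C (D3) → no; 1× O (D2) → no; 1× N (D2) → no.
Summing the matching environments: 1 + 2 = 3 matching atoms.

3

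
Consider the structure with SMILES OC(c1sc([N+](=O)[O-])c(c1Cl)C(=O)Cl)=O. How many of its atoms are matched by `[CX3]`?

Check the 15 heavy atoms by environment: 1× s (aromatic, X2) → no; 4× c (aromatic, X3) → no; 2× C (X3) → match; 3× O (X1) → no; 1× O (X2) → no; 2× Cl (X1) → no; 1× N (charge +1, X3) → no; 1× O (charge -1, X1) → no.
That gives 2 matching atoms.

2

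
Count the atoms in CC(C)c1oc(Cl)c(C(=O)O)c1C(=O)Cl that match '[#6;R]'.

Check the 15 heavy atoms by environment: 1× o (aromatic, in 5-ring) → no; 4× c (aromatic, in 5-ring) → match; 5× C (acyclic) → no; 3× O (acyclic) → no; 2× Cl (acyclic) → no.
That gives 4 matching atoms.

4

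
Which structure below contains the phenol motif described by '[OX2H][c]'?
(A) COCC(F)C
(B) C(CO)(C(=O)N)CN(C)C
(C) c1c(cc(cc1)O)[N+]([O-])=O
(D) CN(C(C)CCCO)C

[OX2H][c] describes a hydroxyl oxygen attached to an aromatic carbon (a phenol).
(A) has a methoxy ether (-OCH3) but the oxygen has H0, not H1.
(B) has a hydroxyl group (-OH) but the -OH is on an aliphatic carbon, not an aromatic c.
(C) contains a hydroxyl group (-OH), which satisfies every atom and bond constraint.
(D) has a hydroxyl group (-OH) but the -OH is on an aliphatic carbon, not an aromatic c.
So the answer is (C).

C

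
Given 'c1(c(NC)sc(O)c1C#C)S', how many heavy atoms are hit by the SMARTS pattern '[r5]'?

5

The query [r5] means: r5 matches atoms in a five-membered ring.
Check the 11 heavy atoms by environment: 1× s (aromatic, in 5-ring) → match; 4× c (aromatic, in 5-ring) → match; 1× S (acyclic) → no; 3× C (acyclic) → no; 1× N (acyclic) → no; 1× O (acyclic) → no.
Summing the matching environments: 1 + 4 = 5 matching atoms.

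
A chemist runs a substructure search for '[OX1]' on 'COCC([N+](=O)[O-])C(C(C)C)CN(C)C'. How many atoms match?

2

The query [OX1] means: aliphatic oxygen with one total connection — typically a carbonyl =O or an oxide.
Check the 15 heavy atoms by environment: 10× C (X4) → no; 1× N (charge +1, X3) → no; 1× O (charge -1, X1) → match; 1× O (X1) → match; 1× O (X2) → no; 1× N (X3) → no.
Summing the matching environments: 1 + 1 = 2 matching atoms.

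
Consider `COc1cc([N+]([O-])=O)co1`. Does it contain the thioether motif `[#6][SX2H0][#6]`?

No

The pattern [#6][SX2H0][#6] describes an aliphatic sulfur bridging two carbons with no H on the sulfur — a thioether.
The closest candidate here is a methoxy ether (-OCH3), but the bridging atom is O, not S. No other fragment satisfies the full query, so there is no match.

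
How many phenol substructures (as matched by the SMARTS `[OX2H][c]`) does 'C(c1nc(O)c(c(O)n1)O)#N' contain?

3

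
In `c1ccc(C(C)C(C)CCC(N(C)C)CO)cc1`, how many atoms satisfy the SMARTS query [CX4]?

10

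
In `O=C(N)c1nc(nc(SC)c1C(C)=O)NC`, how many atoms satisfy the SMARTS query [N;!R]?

Check the 16 heavy atoms by environment: 2× n (aromatic, in 6-ring) → no; 4× c (aromatic, in 6-ring) → no; 5× C (acyclic) → no; 2× O (acyclic) → no; 1× S (acyclic) → no; 2× N (acyclic) → match.
That gives 2 matching atoms.

2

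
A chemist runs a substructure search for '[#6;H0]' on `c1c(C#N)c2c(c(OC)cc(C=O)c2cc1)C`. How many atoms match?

7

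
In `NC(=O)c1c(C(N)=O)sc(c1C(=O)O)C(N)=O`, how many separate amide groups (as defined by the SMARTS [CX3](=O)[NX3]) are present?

3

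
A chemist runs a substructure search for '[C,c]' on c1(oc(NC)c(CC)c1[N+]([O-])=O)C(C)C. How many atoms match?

10

Check the 15 heavy atoms by environment: 1× o (aromatic) → no; 4× c (aromatic) → match; 6× C → match; 1× N → no; 1× N (charge +1) → no; 1× O (charge -1) → no; 1× O → no.
Summing the matching environments: 4 + 6 = 10 matching atoms.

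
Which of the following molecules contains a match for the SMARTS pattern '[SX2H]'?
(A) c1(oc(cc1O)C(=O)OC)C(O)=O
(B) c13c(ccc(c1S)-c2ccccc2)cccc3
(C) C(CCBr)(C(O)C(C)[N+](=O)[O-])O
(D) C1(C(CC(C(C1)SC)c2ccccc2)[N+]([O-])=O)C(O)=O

[SX2H] describes an aliphatic sulfur with two connections, one being H (a thiol).
(A) has a hydroxyl group (-OH) but it is an -OH, not an -SH.
(B) contains a thiol (-SH), which satisfies every atom and bond constraint.
(C) has a hydroxyl group (-OH) but it is an -OH, not an -SH.
(D) has a methylthio ether (-SCH3) but the sulfur has H0 (bonded to two carbons), not H1.
So the answer is (B).

B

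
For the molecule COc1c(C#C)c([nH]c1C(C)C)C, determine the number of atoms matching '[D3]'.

The query [D3] means: atom with exactly three heavy-atom neighbours.
Check the 13 heavy atoms by environment: 1× n (aromatic, D2) → no; 4× c (aromatic, D3) → match; 1× C (D2) → no; 5× C (D1) → no; 1× C (D3) → match; 1× O (D2) → no.
Summing the matching environments: 4 + 1 = 5 matching atoms.

5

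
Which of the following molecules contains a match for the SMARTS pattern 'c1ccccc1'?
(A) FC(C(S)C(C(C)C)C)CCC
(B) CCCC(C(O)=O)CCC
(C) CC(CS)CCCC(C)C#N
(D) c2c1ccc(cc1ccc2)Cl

D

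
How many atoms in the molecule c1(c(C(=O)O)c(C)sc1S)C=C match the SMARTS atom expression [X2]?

3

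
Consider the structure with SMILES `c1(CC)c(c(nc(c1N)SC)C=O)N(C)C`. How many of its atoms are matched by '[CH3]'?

4

Check the 16 heavy atoms by environment: 1× n (aromatic, H0) → no; 5× c (aromatic, H0) → no; 1× S (H0) → no; 4× C (H3) → match; 1× N (H2) → no; 1× N (H0) → no; 1× C (H1) → no; 1× O (H0) → no; 1× C (H2) → no.
That gives 4 matching atoms.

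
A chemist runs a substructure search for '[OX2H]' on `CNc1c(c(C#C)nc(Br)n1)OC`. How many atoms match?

The query [OX2H] means: aliphatic oxygen with two connections, one of which is H — an -OH oxygen.
Check the 13 heavy atoms by environment: 2× n (aromatic, H0, X2) → no; 4× c (aromatic, H0, X3) → no; 1× C (H0, X2) → no; 1× C (H1, X2) → no; 1× Br (H0, X1) → no; 1× N (H1, X3) → no; 2× C (H3, X4) → no; 1× O (H0, X2) → no.
No environment satisfies the query, so 0 matching atoms.

0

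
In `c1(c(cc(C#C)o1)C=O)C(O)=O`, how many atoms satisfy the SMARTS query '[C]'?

4

The query [C] means: uppercase C matches aliphatic (non-aromatic) carbon only.
Check the 12 heavy atoms by environment: 1× o (aromatic) → no; 4× c (aromatic) → no; 4× C → match; 3× O → no.
That gives 4 matching atoms.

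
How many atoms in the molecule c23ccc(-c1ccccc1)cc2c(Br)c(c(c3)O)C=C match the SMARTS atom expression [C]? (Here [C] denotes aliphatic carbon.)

2

Check the 20 heavy atoms by environment: 16× c (aromatic) → no; 2× C → match; 1× O → no; 1× Br → no.
That gives 2 matching atoms.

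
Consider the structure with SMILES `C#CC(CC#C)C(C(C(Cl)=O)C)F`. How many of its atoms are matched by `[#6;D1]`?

The query [#6;D1] means: carbon bonded to exactly one heavy atom.
Check the 13 heavy atoms by environment: 3× C (D2) → no; 4× C (D3) → no; 3× C (D1) → match; 1× F (D1) → no; 1× O (D1) → no; 1× Cl (D1) → no.
That gives 3 matching atoms.

3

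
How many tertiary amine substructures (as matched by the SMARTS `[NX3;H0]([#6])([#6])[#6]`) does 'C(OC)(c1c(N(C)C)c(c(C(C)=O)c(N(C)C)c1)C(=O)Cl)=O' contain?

2

[NX3;H0]([#6])([#6])[#6] is the SMARTS for a tertiary amine: a trivalent nitrogen with no H, bonded to three carbons.
The molecule carries 2 separate instances of a dimethylamino group (-N(CH3)2) meeting every constraint; each maps to a distinct set of atoms, giving 2 matches.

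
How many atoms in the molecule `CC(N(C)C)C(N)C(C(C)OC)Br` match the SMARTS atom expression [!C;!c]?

The query [!C;!c] means: neither aliphatic nor aromatic carbon — same as [!#6].
Check the 13 heavy atoms by environment: 9× C → no; 1× O → match; 2× N → match; 1× Br → match.
Summing the matching environments: 1 + 2 + 1 = 4 matching atoms.

4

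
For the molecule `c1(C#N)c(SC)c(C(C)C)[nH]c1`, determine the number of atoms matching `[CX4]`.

4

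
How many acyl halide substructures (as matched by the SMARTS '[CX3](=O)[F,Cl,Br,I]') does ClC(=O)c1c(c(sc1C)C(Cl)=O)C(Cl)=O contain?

[CX3](=O)[F,Cl,Br,I] is the SMARTS for an acyl halide: a carbonyl carbon bonded to a halogen.
The molecule carries 3 separate instances of an acyl chloride (-C(=O)Cl) meeting every constraint; each maps to a distinct set of atoms, giving 3 matches.

3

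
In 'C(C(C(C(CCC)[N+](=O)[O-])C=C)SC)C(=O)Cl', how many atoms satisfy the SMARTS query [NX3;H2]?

The query [NX3;H2] means: aliphatic N with 3 total connections, two of them H — an -NH2 nitrogen (amine or amide).
Check the 17 heavy atoms by environment: 3× C (H2, X4) → no; 3× C (H1, X4) → no; 2× C (H3, X4) → no; 1× C (H0, X3) → no; 2× O (H0, X1) → no; 1× Cl (H0, X1) → no; 1× S (H0, X2) → no; 1× N (charge +1, H0, X3) → no; 1× O (charge -1, H0, X1) → no; 1× C (H1, X3) → no; 1× C (H2, X3) → no.
No environment satisfies the query, so 0 matching atoms.

0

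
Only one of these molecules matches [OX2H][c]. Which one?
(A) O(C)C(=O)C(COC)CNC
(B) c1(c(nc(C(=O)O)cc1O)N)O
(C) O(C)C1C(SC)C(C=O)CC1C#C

[OX2H][c] describes a hydroxyl oxygen attached to an aromatic carbon (a phenol).
(A) has a methoxy ether (-OCH3) but the oxygen has H0, not H1.
(B) contains a hydroxyl group (-OH), which satisfies every atom and bond constraint.
(C) has a methoxy ether (-OCH3) but the oxygen has H0, not H1.
So the answer is (B).

B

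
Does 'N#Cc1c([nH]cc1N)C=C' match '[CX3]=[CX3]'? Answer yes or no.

Yes

The pattern [CX3]=[CX3] describes a non-aromatic C=C double bond between two sp2 carbons — an alkene.
The molecule carries a vinyl group (-CH=CH2), whose atoms satisfy every constraint of the query, so the pattern matches.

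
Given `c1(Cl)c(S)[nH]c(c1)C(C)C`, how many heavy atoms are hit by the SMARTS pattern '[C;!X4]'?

0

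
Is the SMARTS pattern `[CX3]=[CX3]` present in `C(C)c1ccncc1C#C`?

No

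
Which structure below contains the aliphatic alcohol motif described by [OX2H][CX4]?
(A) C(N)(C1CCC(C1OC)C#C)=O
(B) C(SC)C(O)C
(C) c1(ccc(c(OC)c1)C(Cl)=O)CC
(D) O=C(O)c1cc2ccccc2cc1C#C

[OX2H][CX4] describes a hydroxyl oxygen bound to an sp3 (X4) carbon (an aliphatic alcohol).
(A) has a methoxy ether (-OCH3) but the oxygen has H0 (ether), not H1.
(B) contains a hydroxyl group (-OH), which satisfies every atom and bond constraint.
(C) has a methoxy ether (-OCH3) but the oxygen has H0 (ether), not H1.
(D) has a carboxylic acid group (-C(=O)OH) but the -OH is on a CX3 carbonyl carbon, not a CX4 carbon.
So the answer is (B).

B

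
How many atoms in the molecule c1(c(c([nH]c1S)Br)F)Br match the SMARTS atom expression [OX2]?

0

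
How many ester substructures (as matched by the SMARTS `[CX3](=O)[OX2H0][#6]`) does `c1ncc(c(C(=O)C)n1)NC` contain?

0

[CX3](=O)[OX2H0][#6] is the SMARTS for an ester: a carbonyl carbon bonded to an oxygen that is itself bonded to carbon (no H on that O).
No fragment in the molecule satisfies every constraint, giving 0 matches.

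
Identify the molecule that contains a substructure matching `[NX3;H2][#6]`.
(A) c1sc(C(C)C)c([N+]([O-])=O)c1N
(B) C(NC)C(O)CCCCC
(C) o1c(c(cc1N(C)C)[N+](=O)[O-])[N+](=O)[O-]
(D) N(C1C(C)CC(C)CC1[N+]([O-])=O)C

A

[NX3;H2][#6] describes a trivalent nitrogen with two H attached to carbon (a primary amine).
(A) contains a primary amino group (-NH2), which satisfies every atom and bond constraint.
(B) has an N-methylamino group (-NHCH3) but the nitrogen bears two carbons and only one H (H1), not H2.
(C) has a dimethylamino group (-N(CH3)2) but the nitrogen has H0, not H2.
(D) has a nitro group (-[N+](=O)[O-]) but the nitrogen is [N+] with no H, not NX3H2.
So the answer is (A).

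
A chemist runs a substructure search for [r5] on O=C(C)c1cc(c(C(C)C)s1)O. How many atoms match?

5

The query [r5] means: r5 matches atoms in a five-membered ring.
Check the 12 heavy atoms by environment: 1× s (aromatic, in 5-ring) → match; 4× c (aromatic, in 5-ring) → match; 5× C (acyclic) → no; 2× O (acyclic) → no.
Summing the matching environments: 1 + 4 = 5 matching atoms.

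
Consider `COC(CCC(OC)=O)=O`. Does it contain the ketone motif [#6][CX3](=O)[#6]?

The pattern [#6][CX3](=O)[#6] describes a carbonyl carbon (no H) flanked by two carbons — a ketone.
The closest candidate here is a methyl-ester group (-C(=O)OCH3), but one neighbour of the carbonyl carbon is O, not C. No other fragment satisfies the full query, so there is no match.

No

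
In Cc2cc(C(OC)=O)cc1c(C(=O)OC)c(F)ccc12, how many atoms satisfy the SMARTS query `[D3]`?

8

The query [D3] means: atom with exactly three heavy-atom neighbours.
Check the 20 heavy atoms by environment: 6× c (aromatic, D3) → match; 4× c (aromatic, D2) → no; 2× C (D3) → match; 2× O (D1) → no; 2× O (D2) → no; 3× C (D1) → no; 1× F (D1) → no.
Summing the matching environments: 6 + 2 = 8 matching atoms.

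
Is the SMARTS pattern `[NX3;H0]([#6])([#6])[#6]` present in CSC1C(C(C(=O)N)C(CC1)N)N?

The pattern [NX3;H0]([#6])([#6])[#6] describes a trivalent nitrogen with no H, bonded to three carbons — a tertiary amine.
The closest candidate here is a primary amino group (-NH2), but the nitrogen has H2, not H0 with three carbons. No other fragment satisfies the full query, so there is no match.

No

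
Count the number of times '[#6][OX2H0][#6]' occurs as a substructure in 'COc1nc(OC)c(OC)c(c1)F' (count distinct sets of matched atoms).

[#6][OX2H0][#6] is the SMARTS for an ether: an aliphatic oxygen bridging two carbons with no H on the oxygen.
The molecule carries 3 separate instances of a methoxy ether (-OCH3) meeting every constraint; each maps to a distinct set of atoms, giving 3 matches.

3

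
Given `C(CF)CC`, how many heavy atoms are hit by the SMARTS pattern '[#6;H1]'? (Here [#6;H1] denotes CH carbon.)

The query [#6;H1] means: any carbon bearing exactly one hydrogen.
Check the 5 heavy atoms by environment: 3× C (H2) → no; 1× C (H3) → no; 1× F (H0) → no.
No environment satisfies the query, so 0 matching atoms.

0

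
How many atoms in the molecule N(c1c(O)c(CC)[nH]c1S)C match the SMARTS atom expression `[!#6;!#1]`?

The query [!#6;!#1] means: not carbon and not hydrogen — any heteroatom.
Check the 11 heavy atoms by environment: 1× n (aromatic) → match; 4× c (aromatic) → no; 3× C → no; 1× N → match; 1× O → match; 1× S → match.
Summing the matching environments: 1 + 1 + 1 + 1 = 4 matching atoms.

4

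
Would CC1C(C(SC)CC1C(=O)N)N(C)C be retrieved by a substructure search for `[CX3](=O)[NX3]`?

Yes

The pattern [CX3](=O)[NX3] describes a carbonyl carbon bonded to a trivalent nitrogen — an amide.
The molecule carries a primary amide (-C(=O)NH2), whose atoms satisfy every constraint of the query, so the pattern matches.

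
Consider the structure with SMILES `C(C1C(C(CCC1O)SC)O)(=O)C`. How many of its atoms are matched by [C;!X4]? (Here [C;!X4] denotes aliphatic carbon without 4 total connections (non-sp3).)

1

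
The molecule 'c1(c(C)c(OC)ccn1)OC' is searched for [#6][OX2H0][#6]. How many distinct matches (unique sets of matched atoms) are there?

2

[#6][OX2H0][#6] is the SMARTS for an ether: an aliphatic oxygen bridging two carbons with no H on the oxygen.
The molecule carries 2 separate instances of a methoxy ether (-OCH3) meeting every constraint; each maps to a distinct set of atoms, giving 2 matches.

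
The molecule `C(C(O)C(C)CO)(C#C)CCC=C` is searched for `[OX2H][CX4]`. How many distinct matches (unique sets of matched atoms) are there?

2

[OX2H][CX4] is the SMARTS for an aliphatic alcohol: a hydroxyl oxygen bound to an sp3 (X4) carbon.
The molecule carries 2 separate instances of a hydroxyl group (-OH) meeting every constraint; each maps to a distinct set of atoms, giving 2 matches.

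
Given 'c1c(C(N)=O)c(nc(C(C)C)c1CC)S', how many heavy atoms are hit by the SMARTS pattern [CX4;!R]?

The query [CX4;!R] means: aliphatic carbon with four total connections, not in a ring.
Check the 15 heavy atoms by environment: 1× n (aromatic, X2, in 6-ring) → no; 5× c (aromatic, X3, in 6-ring) → no; 5× C (X4, acyclic) → match; 1× C (X3, acyclic) → no; 1× O (X1, acyclic) → no; 1× N (X3, acyclic) → no; 1× S (X2, acyclic) → no.
That gives 5 matching atoms.

5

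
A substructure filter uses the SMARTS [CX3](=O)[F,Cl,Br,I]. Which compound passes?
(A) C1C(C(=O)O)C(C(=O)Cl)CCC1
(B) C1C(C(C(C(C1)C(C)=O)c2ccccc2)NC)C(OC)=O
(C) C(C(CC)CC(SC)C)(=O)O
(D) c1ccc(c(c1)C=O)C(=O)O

[CX3](=O)[F,Cl,Br,I] describes a carbonyl carbon bonded to a halogen (an acyl halide).
(A) contains an acyl chloride (-C(=O)Cl), which satisfies every atom and bond constraint.
(B) has a methyl-ester group (-C(=O)OCH3) but the carbonyl is bonded to -O-C, not to a halogen.
(C) has a carboxylic acid group (-C(=O)OH) but the carbonyl is bonded to -OH, not to a halogen.
(D) has a carboxylic acid group (-C(=O)OH) but the carbonyl is bonded to -OH, not to a halogen.
So the answer is (A).

A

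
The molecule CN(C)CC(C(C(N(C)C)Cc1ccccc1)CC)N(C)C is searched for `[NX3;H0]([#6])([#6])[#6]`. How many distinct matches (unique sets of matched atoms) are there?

[NX3;H0]([#6])([#6])[#6] is the SMARTS for a tertiary amine: a trivalent nitrogen with no H, bonded to three carbons.
The molecule carries 3 separate instances of a dimethylamino group (-N(CH3)2) meeting every constraint; each maps to a distinct set of atoms, giving 3 matches.

3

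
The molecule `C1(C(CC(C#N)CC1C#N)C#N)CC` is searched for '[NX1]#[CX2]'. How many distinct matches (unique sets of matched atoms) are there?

[NX1]#[CX2] is the SMARTS for a nitrile: a nitrogen triple-bonded to a two-connected carbon.
The molecule carries 3 separate instances of a nitrile (-C#N) meeting every constraint; each maps to a distinct set of atoms, giving 3 matches.

3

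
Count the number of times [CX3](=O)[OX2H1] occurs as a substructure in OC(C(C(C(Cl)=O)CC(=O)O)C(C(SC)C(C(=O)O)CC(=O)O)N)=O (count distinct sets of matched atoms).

4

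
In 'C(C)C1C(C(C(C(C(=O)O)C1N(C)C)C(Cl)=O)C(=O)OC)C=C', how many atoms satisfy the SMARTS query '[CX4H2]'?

1

The query [CX4H2] means: sp3 carbon (X4) with exactly two hydrogens.
Check the 23 heavy atoms by environment: 6× C (H1, X4) → no; 1× C (H1, X3) → no; 1× C (H2, X3) → no; 3× C (H0, X3) → no; 3× O (H0, X1) → no; 1× O (H0, X2) → no; 4× C (H3, X4) → no; 1× Cl (H0, X1) → no; 1× C (H2, X4) → match; 1× N (H0, X3) → no; 1× O (H1, X2) → no.
That gives 1 matching atom.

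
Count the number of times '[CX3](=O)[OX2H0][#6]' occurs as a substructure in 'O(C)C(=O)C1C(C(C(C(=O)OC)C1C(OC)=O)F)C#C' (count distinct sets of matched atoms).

3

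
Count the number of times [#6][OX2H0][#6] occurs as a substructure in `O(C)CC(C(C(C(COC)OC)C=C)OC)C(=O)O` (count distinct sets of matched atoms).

[#6][OX2H0][#6] is the SMARTS for an ether: an aliphatic oxygen bridging two carbons with no H on the oxygen.
The molecule carries 4 separate instances of a methoxy ether (-OCH3) meeting every constraint; each maps to a distinct set of atoms, giving 4 matches.

4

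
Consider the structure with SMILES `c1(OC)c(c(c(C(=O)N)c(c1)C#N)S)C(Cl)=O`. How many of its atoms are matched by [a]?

The query [a] means: a matches any aromatic atom.
Check the 17 heavy atoms by environment: 6× c (aromatic) → match; 1× S → no; 4× C → no; 3× O → no; 2× N → no; 1× Cl → no.
That gives 6 matching atoms.

6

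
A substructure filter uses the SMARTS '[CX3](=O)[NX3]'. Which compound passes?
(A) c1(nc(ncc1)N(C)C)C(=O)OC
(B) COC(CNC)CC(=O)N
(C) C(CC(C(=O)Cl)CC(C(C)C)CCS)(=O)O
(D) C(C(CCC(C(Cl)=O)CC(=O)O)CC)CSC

B

[CX3](=O)[NX3] describes a carbonyl carbon bonded to a trivalent nitrogen (an amide).
(A) has a methyl-ester group (-C(=O)OCH3) but the carbonyl is bonded to O, not to an NX3 nitrogen.
(B) contains a primary amide (-C(=O)NH2), which satisfies every atom and bond constraint.
(C) has a carboxylic acid group (-C(=O)OH) but the carbonyl is bonded to O, not to an NX3 nitrogen.
(D) has a carboxylic acid group (-C(=O)OH) but the carbonyl is bonded to O, not to an NX3 nitrogen.
So the answer is (B).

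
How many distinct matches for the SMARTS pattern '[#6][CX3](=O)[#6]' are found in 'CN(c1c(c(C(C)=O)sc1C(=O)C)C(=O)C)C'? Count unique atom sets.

[#6][CX3](=O)[#6] is the SMARTS for a ketone: a carbonyl carbon (no H) flanked by two carbons.
The molecule carries 3 separate instances of an acetyl/ketone group (-C(=O)CH3) meeting every constraint; each maps to a distinct set of atoms, giving 3 matches.

3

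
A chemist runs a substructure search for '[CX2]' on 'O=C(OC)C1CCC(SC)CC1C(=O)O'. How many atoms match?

0

The query [CX2] means: C with X2: aliphatic carbon with exactly 2 total connections.
Check the 15 heavy atoms by environment: 8× C (X4) → no; 2× C (X3) → no; 2× O (X1) → no; 2× O (X2) → no; 1× S (X2) → no.
No environment satisfies the query, so 0 matching atoms.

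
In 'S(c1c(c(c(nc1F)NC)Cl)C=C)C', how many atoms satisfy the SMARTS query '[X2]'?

2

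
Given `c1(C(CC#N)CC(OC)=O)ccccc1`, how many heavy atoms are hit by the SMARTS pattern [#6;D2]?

The query [#6;D2] means: any carbon bonded to exactly two heavy atoms.
Check the 15 heavy atoms by environment: 3× C (D2) → match; 2× C (D3) → no; 1× O (D1) → no; 1× O (D2) → no; 1× C (D1) → no; 1× N (D1) → no; 1× c (aromatic, D3) → no; 5× c (aromatic, D2) → match.
Summing the matching environments: 3 + 5 = 8 matching atoms.

8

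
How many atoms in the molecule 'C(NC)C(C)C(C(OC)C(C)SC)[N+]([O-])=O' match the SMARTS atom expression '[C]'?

The query [C] means: uppercase C matches aliphatic (non-aromatic) carbon only.
Check the 16 heavy atoms by environment: 10× C → match; 2× O → no; 1× N (charge +1) → no; 1× O (charge -1) → no; 1× S → no; 1× N → no.
That gives 10 matching atoms.

10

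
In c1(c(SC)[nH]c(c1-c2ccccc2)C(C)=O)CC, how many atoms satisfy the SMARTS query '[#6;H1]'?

The query [#6;H1] means: any carbon bearing exactly one hydrogen.
Check the 18 heavy atoms by environment: 1× n (aromatic, H1) → no; 5× c (aromatic, H0) → no; 5× c (aromatic, H1) → match; 1× S (H0) → no; 3× C (H3) → no; 1× C (H0) → no; 1× O (H0) → no; 1× C (H2) → no.
That gives 5 matching atoms.

5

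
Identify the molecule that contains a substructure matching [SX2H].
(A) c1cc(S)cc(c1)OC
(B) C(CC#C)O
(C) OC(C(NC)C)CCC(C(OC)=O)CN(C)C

[SX2H] describes an aliphatic sulfur with two connections, one being H (a thiol).
(A) contains a thiol (-SH), which satisfies every atom and bond constraint.
(B) has a hydroxyl group (-OH) but it is an -OH, not an -SH.
(C) has a hydroxyl group (-OH) but it is an -OH, not an -SH.
So the answer is (A).

A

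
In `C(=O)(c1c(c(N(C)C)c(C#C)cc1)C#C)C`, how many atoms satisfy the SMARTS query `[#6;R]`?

The query [#6;R] means: carbon that is part of a ring.
Check the 16 heavy atoms by environment: 6× c (aromatic, in 6-ring) → match; 8× C (acyclic) → no; 1× O (acyclic) → no; 1× N (acyclic) → no.
That gives 6 matching atoms.

6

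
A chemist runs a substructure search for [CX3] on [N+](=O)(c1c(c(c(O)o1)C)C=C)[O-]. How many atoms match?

The query [CX3] means: C with X3: aliphatic carbon with exactly 3 total connections.
Check the 12 heavy atoms by environment: 1× o (aromatic, X2) → no; 4× c (aromatic, X3) → no; 1× N (charge +1, X3) → no; 1× O (charge -1, X1) → no; 1× O (X1) → no; 1× C (X4) → no; 2× C (X3) → match; 1× O (X2) → no.
That gives 2 matching atoms.

2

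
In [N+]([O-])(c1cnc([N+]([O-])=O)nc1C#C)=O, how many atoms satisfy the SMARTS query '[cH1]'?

1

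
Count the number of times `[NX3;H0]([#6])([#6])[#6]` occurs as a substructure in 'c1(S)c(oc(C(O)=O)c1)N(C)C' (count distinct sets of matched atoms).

[NX3;H0]([#6])([#6])[#6] is the SMARTS for a tertiary amine: a trivalent nitrogen with no H, bonded to three carbons.
Exactly one fragment in the molecule meets all constraints, giving 1 match.

1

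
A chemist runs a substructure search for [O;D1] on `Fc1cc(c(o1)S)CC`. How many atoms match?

0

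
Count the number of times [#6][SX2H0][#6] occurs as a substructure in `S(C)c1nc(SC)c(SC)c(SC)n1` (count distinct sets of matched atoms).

4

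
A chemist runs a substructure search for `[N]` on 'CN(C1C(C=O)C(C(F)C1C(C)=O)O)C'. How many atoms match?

Check the 15 heavy atoms by environment: 10× C → no; 1× N → match; 1× F → no; 3× O → no.
That gives 1 matching atom.

1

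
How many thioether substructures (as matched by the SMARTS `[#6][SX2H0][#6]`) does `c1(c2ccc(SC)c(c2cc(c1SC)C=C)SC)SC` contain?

4

[#6][SX2H0][#6] is the SMARTS for a thioether: an aliphatic sulfur bridging two carbons with no H on the sulfur.
The molecule carries 4 separate instances of a methylthio ether (-SCH3) meeting every constraint; each maps to a distinct set of atoms, giving 4 matches.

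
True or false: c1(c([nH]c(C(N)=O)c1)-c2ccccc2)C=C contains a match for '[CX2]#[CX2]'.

False

The pattern [CX2]#[CX2] describes a carbon-carbon triple bond — an alkyne.
The closest candidate here is a vinyl group (-CH=CH2), but the C=C is a double bond; both carbons are CX3, not CX2. No other fragment satisfies the full query, so there is no match.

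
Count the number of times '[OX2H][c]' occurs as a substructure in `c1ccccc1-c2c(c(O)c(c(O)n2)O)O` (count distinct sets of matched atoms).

4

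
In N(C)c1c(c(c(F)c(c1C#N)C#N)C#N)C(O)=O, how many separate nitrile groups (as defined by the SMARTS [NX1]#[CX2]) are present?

3

[NX1]#[CX2] is the SMARTS for a nitrile: a nitrogen triple-bonded to a two-connected carbon.
The molecule carries 3 separate instances of a nitrile (-C#N) meeting every constraint; each maps to a distinct set of atoms, giving 3 matches.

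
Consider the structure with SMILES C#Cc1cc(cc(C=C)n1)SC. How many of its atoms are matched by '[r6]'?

6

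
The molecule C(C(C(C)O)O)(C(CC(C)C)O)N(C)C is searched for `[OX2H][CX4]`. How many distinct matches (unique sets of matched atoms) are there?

[OX2H][CX4] is the SMARTS for an aliphatic alcohol: a hydroxyl oxygen bound to an sp3 (X4) carbon.
The molecule carries 3 separate instances of a hydroxyl group (-OH) meeting every constraint; each maps to a distinct set of atoms, giving 3 matches.

3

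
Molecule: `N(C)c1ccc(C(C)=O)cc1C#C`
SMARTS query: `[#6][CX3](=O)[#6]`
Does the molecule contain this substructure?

The pattern [#6][CX3](=O)[#6] describes a carbonyl carbon (no H) flanked by two carbons — a ketone.
The molecule carries an acetyl/ketone group (-C(=O)CH3), whose atoms satisfy every constraint of the query, so the pattern matches.

Yes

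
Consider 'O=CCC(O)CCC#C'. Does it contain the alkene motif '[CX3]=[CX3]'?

The pattern [CX3]=[CX3] describes a non-aromatic C=C double bond between two sp2 carbons — an alkene.
The closest candidate here is an ethynyl group (-C#CH), but the C-C bond is a triple bond, not a double bond. No other fragment satisfies the full query, so there is no match.

No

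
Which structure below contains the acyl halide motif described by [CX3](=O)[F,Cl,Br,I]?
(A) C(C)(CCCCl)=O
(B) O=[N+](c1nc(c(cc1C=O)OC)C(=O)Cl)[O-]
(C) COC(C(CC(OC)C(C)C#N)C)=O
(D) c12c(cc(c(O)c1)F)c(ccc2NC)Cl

B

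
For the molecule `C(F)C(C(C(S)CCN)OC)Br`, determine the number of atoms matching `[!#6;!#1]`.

The query [!#6;!#1] means: not carbon and not hydrogen — any heteroatom.
Check the 12 heavy atoms by environment: 7× C → no; 1× F → match; 1× S → match; 1× N → match; 1× Br → match; 1× O → match.
Summing the matching environments: 1 + 1 + 1 + 1 + 1 = 5 matching atoms.

5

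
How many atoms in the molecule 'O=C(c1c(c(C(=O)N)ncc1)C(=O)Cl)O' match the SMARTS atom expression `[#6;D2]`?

2

Check the 15 heavy atoms by environment: 1× n (aromatic, D2) → no; 3× c (aromatic, D3) → no; 2× c (aromatic, D2) → match; 3× C (D3) → no; 4× O (D1) → no; 1× N (D1) → no; 1× Cl (D1) → no.
That gives 2 matching atoms.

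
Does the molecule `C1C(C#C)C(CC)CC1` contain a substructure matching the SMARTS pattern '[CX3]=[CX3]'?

The pattern [CX3]=[CX3] describes a non-aromatic C=C double bond between two sp2 carbons — an alkene.
The closest candidate here is an ethynyl group (-C#CH), but the C-C bond is a triple bond, not a double bond. No other fragment satisfies the full query, so there is no match.

No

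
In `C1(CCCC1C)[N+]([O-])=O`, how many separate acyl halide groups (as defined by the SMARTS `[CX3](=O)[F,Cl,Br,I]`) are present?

[CX3](=O)[F,Cl,Br,I] is the SMARTS for an acyl halide: a carbonyl carbon bonded to a halogen.
No fragment in the molecule satisfies every constraint, giving 0 matches.

0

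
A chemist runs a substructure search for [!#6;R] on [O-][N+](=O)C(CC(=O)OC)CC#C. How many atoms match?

The query [!#6;R] means: non-carbon atom that is part of a ring.
Check the 12 heavy atoms by environment: 7× C (acyclic) → no; 3× O (acyclic) → no; 1× N (charge +1, acyclic) → no; 1× O (charge -1, acyclic) → no.
No environment satisfies the query, so 0 matching atoms.

0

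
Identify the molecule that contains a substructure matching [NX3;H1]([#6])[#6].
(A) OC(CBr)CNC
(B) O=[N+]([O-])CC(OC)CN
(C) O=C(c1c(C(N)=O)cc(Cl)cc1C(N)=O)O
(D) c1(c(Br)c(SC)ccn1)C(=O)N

A

[NX3;H1]([#6])[#6] describes a trivalent nitrogen with one H, bonded to two carbons (a secondary amine).
(A) contains an N-methylamino group (-NHCH3), which satisfies every atom and bond constraint.
(B) has a primary amino group (-NH2) but the nitrogen has H2 and only one carbon neighbour.
(C) has a primary amide (-C(=O)NH2) but the -C(=O)NH2 nitrogen has H2, not H1.
(D) has a primary amide (-C(=O)NH2) but the -C(=O)NH2 nitrogen has H2, not H1.
So the answer is (A).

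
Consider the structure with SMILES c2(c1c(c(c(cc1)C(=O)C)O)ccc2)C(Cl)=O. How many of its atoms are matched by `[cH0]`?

5

The query [cH0] means: aromatic carbon with no attached hydrogen (substituted or ring-fusion).
Check the 17 heavy atoms by environment: 5× c (aromatic, H0) → match; 5× c (aromatic, H1) → no; 1× O (H1) → no; 2× C (H0) → no; 2× O (H0) → no; 1× Cl (H0) → no; 1× C (H3) → no.
That gives 5 matching atoms.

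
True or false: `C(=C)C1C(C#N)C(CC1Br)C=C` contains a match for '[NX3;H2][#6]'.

False

The pattern [NX3;H2][#6] describes a trivalent nitrogen with two H attached to carbon — a primary amine.
The closest candidate here is a nitrile (-C#N), but the nitrogen is NX1 (triple-bonded), not NX3 with two H. No other fragment satisfies the full query, so there is no match.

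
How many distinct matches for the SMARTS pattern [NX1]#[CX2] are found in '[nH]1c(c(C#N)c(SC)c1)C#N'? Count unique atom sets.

[NX1]#[CX2] is the SMARTS for a nitrile: a nitrogen triple-bonded to a two-connected carbon.
The molecule carries 2 separate instances of a nitrile (-C#N) meeting every constraint; each maps to a distinct set of atoms, giving 2 matches.

2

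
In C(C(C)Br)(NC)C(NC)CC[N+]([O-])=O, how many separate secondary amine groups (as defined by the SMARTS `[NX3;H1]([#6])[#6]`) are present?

[NX3;H1]([#6])[#6] is the SMARTS for a secondary amine: a trivalent nitrogen with one H, bonded to two carbons.
The molecule carries 2 separate instances of an N-methylamino group (-NHCH3) meeting every constraint; each maps to a distinct set of atoms, giving 2 matches.

2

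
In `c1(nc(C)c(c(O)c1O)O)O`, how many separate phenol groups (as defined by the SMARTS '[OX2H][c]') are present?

4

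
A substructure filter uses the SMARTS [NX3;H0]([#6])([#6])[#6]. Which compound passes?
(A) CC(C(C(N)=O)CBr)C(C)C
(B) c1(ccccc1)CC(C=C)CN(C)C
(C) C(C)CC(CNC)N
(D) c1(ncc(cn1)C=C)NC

B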